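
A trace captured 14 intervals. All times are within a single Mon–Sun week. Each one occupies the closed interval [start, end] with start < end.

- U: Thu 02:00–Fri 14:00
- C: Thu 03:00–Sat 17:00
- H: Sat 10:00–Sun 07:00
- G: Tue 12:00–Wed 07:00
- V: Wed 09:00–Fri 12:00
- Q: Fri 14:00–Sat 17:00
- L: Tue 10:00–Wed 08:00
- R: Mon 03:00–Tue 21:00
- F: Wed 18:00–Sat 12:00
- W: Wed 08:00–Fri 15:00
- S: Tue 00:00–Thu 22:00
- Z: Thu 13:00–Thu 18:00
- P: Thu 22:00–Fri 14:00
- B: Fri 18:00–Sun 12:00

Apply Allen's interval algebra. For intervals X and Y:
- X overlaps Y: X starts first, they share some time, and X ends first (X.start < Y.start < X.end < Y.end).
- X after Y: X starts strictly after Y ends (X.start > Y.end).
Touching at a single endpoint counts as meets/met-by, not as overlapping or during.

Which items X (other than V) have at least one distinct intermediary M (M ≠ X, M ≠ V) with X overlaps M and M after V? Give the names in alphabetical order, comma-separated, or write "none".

Target V = [Wed 09:00, Fri 12:00].
Intermediaries M with M after V: B, H, Q.
Via B — items with X overlaps B: C, F, Q.
Via H — items with X overlaps H: C, F, Q.
Via Q — items with X overlaps Q: F, W.
Union: C, F, Q, W.

C, F, Q, W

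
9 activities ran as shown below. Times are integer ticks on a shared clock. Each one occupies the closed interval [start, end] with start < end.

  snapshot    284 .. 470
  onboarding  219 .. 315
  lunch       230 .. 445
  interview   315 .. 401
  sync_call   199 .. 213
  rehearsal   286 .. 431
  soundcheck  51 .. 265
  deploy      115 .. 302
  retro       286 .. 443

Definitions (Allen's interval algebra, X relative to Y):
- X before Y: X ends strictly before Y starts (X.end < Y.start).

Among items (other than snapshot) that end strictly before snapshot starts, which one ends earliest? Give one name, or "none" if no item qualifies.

sync_call

Target snapshot = [284, 470].
deploy [115, 302] → overlaps → excluded.
interview [315, 401] → during → excluded.
lunch [230, 445] → overlaps → excluded.
onboarding [219, 315] → overlaps → excluded.
rehearsal [286, 431] → during → excluded.
retro [286, 443] → during → excluded.
soundcheck [51, 265] → before → candidate.
sync_call [199, 213] → before → candidate.
Among candidates, earliest end is 213 → sync_call.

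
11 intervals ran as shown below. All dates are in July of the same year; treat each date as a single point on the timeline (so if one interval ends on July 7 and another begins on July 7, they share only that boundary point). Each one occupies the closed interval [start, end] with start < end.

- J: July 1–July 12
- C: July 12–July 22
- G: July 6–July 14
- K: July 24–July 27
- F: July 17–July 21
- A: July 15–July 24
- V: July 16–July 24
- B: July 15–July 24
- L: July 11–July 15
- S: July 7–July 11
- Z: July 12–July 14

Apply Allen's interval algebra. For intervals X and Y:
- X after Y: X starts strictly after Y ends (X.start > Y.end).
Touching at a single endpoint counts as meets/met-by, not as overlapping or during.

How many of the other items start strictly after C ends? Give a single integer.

1

Target C = [July 12, July 22].
A [July 15, July 24] → overlapped-by → no.
B [July 15, July 24] → overlapped-by → no.
F [July 17, July 21] → during → no.
G [July 6, July 14] → overlaps → no.
J [July 1, July 12] → meets → no.
K [July 24, July 27] → after → counts.
L [July 11, July 15] → overlaps → no.
S [July 7, July 11] → before → no.
V [July 16, July 24] → overlapped-by → no.
Z [July 12, July 14] → starts → no.
Total: 1.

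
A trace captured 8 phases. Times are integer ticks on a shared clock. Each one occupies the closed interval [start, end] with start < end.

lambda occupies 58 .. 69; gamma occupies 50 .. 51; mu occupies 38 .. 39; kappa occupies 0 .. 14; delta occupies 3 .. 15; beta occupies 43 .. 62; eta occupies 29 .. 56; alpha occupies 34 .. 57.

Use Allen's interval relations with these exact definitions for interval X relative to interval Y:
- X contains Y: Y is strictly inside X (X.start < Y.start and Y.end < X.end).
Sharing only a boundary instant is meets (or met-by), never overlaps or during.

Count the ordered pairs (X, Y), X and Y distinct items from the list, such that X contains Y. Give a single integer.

5

Checking all 56 ordered pairs for relation 'contains'; matching pairs in alphabetical order:
(alpha, gamma): alpha contains gamma ✓
(alpha, mu): alpha contains mu ✓
(beta, gamma): beta contains gamma ✓
(eta, gamma): eta contains gamma ✓
(eta, mu): eta contains mu ✓
Count: 5.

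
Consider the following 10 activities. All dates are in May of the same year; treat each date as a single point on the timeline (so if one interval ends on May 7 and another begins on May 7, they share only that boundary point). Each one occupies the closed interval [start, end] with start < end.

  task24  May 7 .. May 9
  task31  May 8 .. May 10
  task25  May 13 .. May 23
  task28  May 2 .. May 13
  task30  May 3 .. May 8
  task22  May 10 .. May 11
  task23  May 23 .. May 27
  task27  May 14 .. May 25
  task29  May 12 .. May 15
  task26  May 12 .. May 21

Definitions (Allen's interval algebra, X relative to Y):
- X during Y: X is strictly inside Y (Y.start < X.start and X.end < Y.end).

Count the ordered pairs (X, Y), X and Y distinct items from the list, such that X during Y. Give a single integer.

Checking all 90 ordered pairs for relation 'during'; matching pairs in alphabetical order:
(task22, task28): task22 during task28 ✓
(task24, task28): task24 during task28 ✓
(task30, task28): task30 during task28 ✓
(task31, task28): task31 during task28 ✓
Count: 4.

4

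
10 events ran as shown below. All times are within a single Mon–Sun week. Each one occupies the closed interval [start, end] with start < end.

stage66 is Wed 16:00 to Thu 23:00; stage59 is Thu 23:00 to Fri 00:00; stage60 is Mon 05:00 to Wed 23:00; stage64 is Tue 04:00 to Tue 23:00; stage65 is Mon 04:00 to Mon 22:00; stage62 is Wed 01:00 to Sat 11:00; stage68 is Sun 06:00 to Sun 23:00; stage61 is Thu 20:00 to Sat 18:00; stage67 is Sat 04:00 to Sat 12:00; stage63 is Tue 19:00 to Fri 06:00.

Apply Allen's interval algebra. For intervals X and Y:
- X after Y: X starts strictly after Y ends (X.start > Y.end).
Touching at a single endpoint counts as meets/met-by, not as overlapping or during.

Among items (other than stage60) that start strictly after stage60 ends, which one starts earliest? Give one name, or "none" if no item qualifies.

Target stage60 = [Mon 05:00, Wed 23:00].
stage59 [Thu 23:00, Fri 00:00] → after → candidate.
stage61 [Thu 20:00, Sat 18:00] → after → candidate.
stage62 [Wed 01:00, Sat 11:00] → overlapped-by → excluded.
stage63 [Tue 19:00, Fri 06:00] → overlapped-by → excluded.
stage64 [Tue 04:00, Tue 23:00] → during → excluded.
stage65 [Mon 04:00, Mon 22:00] → overlaps → excluded.
stage66 [Wed 16:00, Thu 23:00] → overlapped-by → excluded.
stage67 [Sat 04:00, Sat 12:00] → after → candidate.
stage68 [Sun 06:00, Sun 23:00] → after → candidate.
Among candidates, earliest start is Thu 20:00 → stage61.

stage61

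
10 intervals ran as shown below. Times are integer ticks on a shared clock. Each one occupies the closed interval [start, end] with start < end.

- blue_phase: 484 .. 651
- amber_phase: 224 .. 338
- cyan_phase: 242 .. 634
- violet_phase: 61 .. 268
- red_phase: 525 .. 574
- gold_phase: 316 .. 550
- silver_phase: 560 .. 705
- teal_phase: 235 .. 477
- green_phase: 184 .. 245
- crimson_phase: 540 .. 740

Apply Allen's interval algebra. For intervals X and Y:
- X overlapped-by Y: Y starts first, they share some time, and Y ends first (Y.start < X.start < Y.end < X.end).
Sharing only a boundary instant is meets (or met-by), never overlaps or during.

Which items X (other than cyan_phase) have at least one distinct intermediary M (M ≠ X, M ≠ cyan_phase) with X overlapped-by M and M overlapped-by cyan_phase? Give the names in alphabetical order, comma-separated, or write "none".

Target cyan_phase = [242, 634].
Intermediaries M with M overlapped-by cyan_phase: blue_phase, crimson_phase, silver_phase.
Via blue_phase — items with X overlapped-by blue_phase: crimson_phase, silver_phase.
Via crimson_phase — items with X overlapped-by crimson_phase: none.
Via silver_phase — items with X overlapped-by silver_phase: none.
Union: crimson_phase, silver_phase.

crimson_phase, silver_phase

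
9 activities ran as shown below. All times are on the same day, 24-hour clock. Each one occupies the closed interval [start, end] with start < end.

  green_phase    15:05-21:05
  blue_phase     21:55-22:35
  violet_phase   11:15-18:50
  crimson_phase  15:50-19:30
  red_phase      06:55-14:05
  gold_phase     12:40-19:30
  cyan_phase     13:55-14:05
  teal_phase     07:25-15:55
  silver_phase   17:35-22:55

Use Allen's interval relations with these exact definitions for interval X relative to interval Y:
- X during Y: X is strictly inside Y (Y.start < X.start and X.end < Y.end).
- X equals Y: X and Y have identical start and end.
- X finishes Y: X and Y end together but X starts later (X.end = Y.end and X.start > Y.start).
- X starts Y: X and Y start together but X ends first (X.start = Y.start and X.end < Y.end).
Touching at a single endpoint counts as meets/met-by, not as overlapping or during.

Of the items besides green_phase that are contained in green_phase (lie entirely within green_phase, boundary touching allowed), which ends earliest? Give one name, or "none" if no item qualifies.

crimson_phase

Target green_phase = [15:05, 21:05].
blue_phase [21:55, 22:35] → after → excluded.
crimson_phase [15:50, 19:30] → during → candidate.
cyan_phase [13:55, 14:05] → before → excluded.
gold_phase [12:40, 19:30] → overlaps → excluded.
red_phase [06:55, 14:05] → before → excluded.
silver_phase [17:35, 22:55] → overlapped-by → excluded.
teal_phase [07:25, 15:55] → overlaps → excluded.
violet_phase [11:15, 18:50] → overlaps → excluded.
Among candidates, earliest end is 19:30 → crimson_phase.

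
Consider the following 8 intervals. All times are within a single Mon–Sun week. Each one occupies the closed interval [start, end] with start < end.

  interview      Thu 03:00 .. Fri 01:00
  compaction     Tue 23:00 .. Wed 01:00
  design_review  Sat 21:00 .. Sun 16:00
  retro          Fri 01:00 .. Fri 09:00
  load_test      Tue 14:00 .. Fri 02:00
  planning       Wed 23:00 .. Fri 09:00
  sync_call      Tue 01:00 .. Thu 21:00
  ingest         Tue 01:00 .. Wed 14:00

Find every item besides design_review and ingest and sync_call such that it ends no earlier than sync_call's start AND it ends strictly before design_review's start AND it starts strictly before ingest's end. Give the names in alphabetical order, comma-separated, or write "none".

compaction, load_test

Conditions: its end is no earlier than sync_call's start (X.end >= Tue 01:00) AND its end is strictly before design_review's start (X.end < Sat 21:00) AND its start is strictly before ingest's end (X.start < Wed 14:00).
compaction: end Wed 01:00 >= Tue 01:00? ✓; end Wed 01:00 < Sat 21:00? ✓; start Tue 23:00 < Wed 14:00? ✓ → yes.
interview: end Fri 01:00 >= Tue 01:00? ✓; end Fri 01:00 < Sat 21:00? ✓; start Thu 03:00 < Wed 14:00? ✗ → no.
load_test: end Fri 02:00 >= Tue 01:00? ✓; end Fri 02:00 < Sat 21:00? ✓; start Tue 14:00 < Wed 14:00? ✓ → yes.
planning: end Fri 09:00 >= Tue 01:00? ✓; end Fri 09:00 < Sat 21:00? ✓; start Wed 23:00 < Wed 14:00? ✗ → no.
retro: end Fri 09:00 >= Tue 01:00? ✓; end Fri 09:00 < Sat 21:00? ✓; start Fri 01:00 < Wed 14:00? ✗ → no.
Result: compaction, load_test.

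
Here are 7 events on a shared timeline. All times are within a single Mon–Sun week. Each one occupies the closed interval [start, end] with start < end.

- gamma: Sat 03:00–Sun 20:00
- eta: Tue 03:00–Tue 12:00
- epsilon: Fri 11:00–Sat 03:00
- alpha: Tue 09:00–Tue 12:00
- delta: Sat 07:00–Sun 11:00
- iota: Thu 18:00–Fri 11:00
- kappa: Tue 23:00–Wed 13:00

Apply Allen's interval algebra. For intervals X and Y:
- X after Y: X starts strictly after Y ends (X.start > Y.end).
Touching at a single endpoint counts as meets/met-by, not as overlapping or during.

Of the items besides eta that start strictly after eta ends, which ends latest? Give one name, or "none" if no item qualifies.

Target eta = [Tue 03:00, Tue 12:00].
alpha [Tue 09:00, Tue 12:00] → finishes → excluded.
delta [Sat 07:00, Sun 11:00] → after → candidate.
epsilon [Fri 11:00, Sat 03:00] → after → candidate.
gamma [Sat 03:00, Sun 20:00] → after → candidate.
iota [Thu 18:00, Fri 11:00] → after → candidate.
kappa [Tue 23:00, Wed 13:00] → after → candidate.
Among candidates, latest end is Sun 20:00 → gamma.

gamma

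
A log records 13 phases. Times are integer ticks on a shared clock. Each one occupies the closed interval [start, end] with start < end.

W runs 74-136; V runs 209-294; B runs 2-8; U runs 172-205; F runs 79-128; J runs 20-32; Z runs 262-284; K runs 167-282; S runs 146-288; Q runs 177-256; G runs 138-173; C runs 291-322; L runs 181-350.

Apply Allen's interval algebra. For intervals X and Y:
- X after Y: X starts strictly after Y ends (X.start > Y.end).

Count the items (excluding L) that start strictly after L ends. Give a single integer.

Target L = [181, 350].
B [2, 8] → before → no.
C [291, 322] → during → no.
F [79, 128] → before → no.
G [138, 173] → before → no.
J [20, 32] → before → no.
K [167, 282] → overlaps → no.
Q [177, 256] → overlaps → no.
S [146, 288] → overlaps → no.
U [172, 205] → overlaps → no.
V [209, 294] → during → no.
W [74, 136] → before → no.
Z [262, 284] → during → no.
Total: 0.

0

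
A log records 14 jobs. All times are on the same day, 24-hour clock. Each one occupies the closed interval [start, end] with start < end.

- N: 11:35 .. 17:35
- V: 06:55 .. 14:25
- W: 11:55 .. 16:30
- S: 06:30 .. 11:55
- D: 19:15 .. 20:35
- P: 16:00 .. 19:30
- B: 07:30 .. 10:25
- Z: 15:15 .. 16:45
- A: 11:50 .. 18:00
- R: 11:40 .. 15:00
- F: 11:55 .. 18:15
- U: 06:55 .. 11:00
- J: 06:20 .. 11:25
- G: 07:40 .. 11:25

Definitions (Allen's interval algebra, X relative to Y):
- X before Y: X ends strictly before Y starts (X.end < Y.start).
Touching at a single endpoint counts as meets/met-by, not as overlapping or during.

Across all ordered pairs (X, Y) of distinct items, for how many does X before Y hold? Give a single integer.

Checking all 182 ordered pairs for relation 'before'; matching pairs in alphabetical order:
(A, D): A before D ✓
(B, A): B before A ✓
(B, D): B before D ✓
(B, F): B before F ✓
(B, N): B before N ✓
(B, P): B before P ✓
(B, R): B before R ✓
(B, W): B before W ✓
(B, Z): B before Z ✓
(F, D): F before D ✓
(G, A): G before A ✓
(G, D): G before D ✓
(G, F): G before F ✓
(G, N): G before N ✓
(G, P): G before P ✓
(G, R): G before R ✓
(G, W): G before W ✓
(G, Z): G before Z ✓
(J, A): J before A ✓
(J, D): J before D ✓
(J, F): J before F ✓
(J, N): J before N ✓
(J, P): J before P ✓
(J, R): J before R ✓
... plus 22 further pairs not listed.
Count: 46.

46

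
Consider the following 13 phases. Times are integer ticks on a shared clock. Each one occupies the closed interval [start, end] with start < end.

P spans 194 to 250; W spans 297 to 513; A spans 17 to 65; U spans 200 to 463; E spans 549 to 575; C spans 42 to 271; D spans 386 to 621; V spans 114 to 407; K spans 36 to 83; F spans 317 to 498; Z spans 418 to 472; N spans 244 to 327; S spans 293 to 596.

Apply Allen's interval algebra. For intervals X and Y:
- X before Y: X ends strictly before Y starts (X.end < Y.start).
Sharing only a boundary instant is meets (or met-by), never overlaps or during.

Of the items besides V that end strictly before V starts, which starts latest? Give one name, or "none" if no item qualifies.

K

Target V = [114, 407].
A [17, 65] → before → candidate.
C [42, 271] → overlaps → excluded.
D [386, 621] → overlapped-by → excluded.
E [549, 575] → after → excluded.
F [317, 498] → overlapped-by → excluded.
K [36, 83] → before → candidate.
N [244, 327] → during → excluded.
P [194, 250] → during → excluded.
S [293, 596] → overlapped-by → excluded.
U [200, 463] → overlapped-by → excluded.
W [297, 513] → overlapped-by → excluded.
Z [418, 472] → after → excluded.
Among candidates, latest start is 36 → K.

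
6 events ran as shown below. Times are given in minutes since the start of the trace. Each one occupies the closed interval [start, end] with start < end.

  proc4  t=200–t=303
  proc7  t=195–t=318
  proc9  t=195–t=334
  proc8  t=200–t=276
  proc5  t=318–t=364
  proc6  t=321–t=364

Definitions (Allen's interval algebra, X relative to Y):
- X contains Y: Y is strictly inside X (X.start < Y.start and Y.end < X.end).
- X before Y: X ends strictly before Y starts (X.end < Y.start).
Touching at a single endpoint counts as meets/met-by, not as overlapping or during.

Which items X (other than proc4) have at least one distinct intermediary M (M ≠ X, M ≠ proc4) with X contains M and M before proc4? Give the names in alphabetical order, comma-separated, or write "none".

Target proc4 = [t=200, t=303].
Intermediaries M with M before proc4: none.
Union: none.

none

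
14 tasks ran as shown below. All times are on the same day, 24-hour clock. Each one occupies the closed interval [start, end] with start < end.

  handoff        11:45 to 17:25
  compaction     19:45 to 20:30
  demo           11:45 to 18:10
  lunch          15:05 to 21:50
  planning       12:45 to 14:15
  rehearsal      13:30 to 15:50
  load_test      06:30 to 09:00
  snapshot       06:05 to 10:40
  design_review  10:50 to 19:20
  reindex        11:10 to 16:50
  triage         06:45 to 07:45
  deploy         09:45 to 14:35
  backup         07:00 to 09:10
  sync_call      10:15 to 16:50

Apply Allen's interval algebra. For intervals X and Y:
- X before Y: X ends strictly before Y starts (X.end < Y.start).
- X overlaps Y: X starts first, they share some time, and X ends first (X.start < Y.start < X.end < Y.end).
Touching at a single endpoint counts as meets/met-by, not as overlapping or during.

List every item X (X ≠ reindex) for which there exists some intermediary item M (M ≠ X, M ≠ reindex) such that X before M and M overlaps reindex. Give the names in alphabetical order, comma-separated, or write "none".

backup, load_test, triage

Target reindex = [11:10, 16:50].
Intermediaries M with M overlaps reindex: deploy.
Via deploy — items with X before deploy: backup, load_test, triage.
Union: backup, load_test, triage.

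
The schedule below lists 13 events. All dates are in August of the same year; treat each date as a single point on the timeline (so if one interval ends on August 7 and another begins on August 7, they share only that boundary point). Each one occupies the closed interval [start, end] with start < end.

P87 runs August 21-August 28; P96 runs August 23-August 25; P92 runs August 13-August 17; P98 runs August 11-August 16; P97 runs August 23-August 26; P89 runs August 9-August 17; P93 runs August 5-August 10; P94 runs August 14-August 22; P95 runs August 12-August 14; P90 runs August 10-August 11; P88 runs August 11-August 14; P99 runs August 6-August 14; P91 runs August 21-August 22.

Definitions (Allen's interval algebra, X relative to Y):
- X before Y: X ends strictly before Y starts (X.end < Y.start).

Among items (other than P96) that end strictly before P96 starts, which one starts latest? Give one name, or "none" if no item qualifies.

P91

Target P96 = [August 23, August 25].
P87 [August 21, August 28] → contains → excluded.
P88 [August 11, August 14] → before → candidate.
P89 [August 9, August 17] → before → candidate.
P90 [August 10, August 11] → before → candidate.
P91 [August 21, August 22] → before → candidate.
P92 [August 13, August 17] → before → candidate.
P93 [August 5, August 10] → before → candidate.
P94 [August 14, August 22] → before → candidate.
P95 [August 12, August 14] → before → candidate.
P97 [August 23, August 26] → started-by → excluded.
P98 [August 11, August 16] → before → candidate.
P99 [August 6, August 14] → before → candidate.
Among candidates, latest start is August 21 → P91.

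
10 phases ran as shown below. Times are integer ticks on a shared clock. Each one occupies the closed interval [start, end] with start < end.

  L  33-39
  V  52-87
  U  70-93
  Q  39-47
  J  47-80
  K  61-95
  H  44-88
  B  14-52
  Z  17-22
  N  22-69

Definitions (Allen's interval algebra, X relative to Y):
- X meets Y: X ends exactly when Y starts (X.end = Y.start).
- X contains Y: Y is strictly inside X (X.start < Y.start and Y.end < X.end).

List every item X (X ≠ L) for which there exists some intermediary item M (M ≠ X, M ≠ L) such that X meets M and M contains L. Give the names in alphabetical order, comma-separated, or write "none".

Target L = [33, 39].
Intermediaries M with M contains L: B, N.
Via B — items with X meets B: none.
Via N — items with X meets N: Z.
Union: Z.

Z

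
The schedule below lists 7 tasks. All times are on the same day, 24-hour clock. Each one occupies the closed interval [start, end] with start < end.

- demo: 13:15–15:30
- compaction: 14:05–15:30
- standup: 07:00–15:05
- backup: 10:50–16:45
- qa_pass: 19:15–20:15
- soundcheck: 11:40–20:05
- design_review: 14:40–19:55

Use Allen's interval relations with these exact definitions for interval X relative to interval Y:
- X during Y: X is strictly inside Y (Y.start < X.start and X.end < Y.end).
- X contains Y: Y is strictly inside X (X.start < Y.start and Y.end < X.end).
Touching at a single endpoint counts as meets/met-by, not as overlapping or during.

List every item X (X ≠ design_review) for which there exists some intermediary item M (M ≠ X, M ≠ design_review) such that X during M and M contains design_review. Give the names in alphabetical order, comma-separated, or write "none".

Target design_review = [14:40, 19:55].
Intermediaries M with M contains design_review: soundcheck.
Via soundcheck — items with X during soundcheck: compaction, demo.
Union: compaction, demo.

compaction, demo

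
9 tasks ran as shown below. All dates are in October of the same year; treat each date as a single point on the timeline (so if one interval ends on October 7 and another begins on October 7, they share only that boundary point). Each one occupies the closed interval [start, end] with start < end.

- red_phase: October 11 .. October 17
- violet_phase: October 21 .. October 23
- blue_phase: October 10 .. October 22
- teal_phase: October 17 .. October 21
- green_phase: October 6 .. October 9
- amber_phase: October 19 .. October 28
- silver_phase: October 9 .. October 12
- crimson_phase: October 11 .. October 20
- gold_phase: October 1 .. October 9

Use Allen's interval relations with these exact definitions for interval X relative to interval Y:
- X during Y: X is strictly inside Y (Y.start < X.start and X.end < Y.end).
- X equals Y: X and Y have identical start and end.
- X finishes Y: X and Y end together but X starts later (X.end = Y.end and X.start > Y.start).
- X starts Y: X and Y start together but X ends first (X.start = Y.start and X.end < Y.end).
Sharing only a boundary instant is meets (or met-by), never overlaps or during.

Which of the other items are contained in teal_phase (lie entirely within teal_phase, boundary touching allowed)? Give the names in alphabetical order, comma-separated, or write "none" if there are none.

Target teal_phase = [October 17, October 21].
amber_phase [October 19, October 28] → overlapped-by → no.
blue_phase [October 10, October 22] → contains → no.
crimson_phase [October 11, October 20] → overlaps → no.
gold_phase [October 1, October 9] → before → no.
green_phase [October 6, October 9] → before → no.
red_phase [October 11, October 17] → meets → no.
silver_phase [October 9, October 12] → before → no.
violet_phase [October 21, October 23] → met-by → no.
Result: none.

none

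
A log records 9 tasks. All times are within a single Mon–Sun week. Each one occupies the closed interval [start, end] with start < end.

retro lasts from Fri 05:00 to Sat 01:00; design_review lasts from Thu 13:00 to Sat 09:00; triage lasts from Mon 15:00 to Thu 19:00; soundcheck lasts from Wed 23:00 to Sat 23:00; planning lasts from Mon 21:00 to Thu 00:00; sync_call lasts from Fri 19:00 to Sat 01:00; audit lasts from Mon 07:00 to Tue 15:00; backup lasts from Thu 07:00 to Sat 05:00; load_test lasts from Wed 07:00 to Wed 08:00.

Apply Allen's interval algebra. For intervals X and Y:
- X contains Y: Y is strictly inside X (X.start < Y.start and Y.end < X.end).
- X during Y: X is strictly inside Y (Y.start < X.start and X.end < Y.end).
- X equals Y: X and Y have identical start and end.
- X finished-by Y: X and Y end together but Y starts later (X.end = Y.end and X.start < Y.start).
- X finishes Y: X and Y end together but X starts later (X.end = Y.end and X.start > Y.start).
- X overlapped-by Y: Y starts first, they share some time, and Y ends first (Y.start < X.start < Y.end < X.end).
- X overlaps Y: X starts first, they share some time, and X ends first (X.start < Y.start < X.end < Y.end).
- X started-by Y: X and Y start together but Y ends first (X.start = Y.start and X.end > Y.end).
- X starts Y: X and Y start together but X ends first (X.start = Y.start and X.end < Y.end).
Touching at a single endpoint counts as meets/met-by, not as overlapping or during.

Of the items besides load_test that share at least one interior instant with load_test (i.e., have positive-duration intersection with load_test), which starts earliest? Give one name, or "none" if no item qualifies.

triage

Target load_test = [Wed 07:00, Wed 08:00].
audit [Mon 07:00, Tue 15:00] → before → excluded.
backup [Thu 07:00, Sat 05:00] → after → excluded.
design_review [Thu 13:00, Sat 09:00] → after → excluded.
planning [Mon 21:00, Thu 00:00] → contains → candidate.
retro [Fri 05:00, Sat 01:00] → after → excluded.
soundcheck [Wed 23:00, Sat 23:00] → after → excluded.
sync_call [Fri 19:00, Sat 01:00] → after → excluded.
triage [Mon 15:00, Thu 19:00] → contains → candidate.
Among candidates, earliest start is Mon 15:00 → triage.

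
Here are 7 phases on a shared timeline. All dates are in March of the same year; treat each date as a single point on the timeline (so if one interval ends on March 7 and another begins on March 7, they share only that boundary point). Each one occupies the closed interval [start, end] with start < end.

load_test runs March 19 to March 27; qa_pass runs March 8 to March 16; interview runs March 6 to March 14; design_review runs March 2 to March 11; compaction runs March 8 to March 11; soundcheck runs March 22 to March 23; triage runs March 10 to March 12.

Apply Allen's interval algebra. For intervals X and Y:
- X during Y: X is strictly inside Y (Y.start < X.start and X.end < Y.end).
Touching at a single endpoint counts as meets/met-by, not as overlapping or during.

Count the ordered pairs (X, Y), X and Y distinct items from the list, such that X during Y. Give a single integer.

Checking all 42 ordered pairs for relation 'during'; matching pairs in alphabetical order:
(compaction, interview): compaction during interview ✓
(soundcheck, load_test): soundcheck during load_test ✓
(triage, interview): triage during interview ✓
(triage, qa_pass): triage during qa_pass ✓
Count: 4.

4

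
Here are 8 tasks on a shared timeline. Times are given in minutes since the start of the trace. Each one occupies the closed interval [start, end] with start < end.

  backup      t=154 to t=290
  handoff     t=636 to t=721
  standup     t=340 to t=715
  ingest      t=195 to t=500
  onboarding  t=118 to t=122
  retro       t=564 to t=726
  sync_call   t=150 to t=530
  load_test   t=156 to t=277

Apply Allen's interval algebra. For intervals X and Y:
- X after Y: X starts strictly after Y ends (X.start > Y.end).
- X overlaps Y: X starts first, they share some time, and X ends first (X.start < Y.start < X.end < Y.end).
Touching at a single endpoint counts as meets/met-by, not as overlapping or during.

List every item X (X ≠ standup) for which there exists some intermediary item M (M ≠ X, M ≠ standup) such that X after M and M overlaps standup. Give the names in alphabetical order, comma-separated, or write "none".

handoff, retro

Target standup = [t=340, t=715].
Intermediaries M with M overlaps standup: ingest, sync_call.
Via ingest — items with X after ingest: handoff, retro.
Via sync_call — items with X after sync_call: handoff, retro.
Union: handoff, retro.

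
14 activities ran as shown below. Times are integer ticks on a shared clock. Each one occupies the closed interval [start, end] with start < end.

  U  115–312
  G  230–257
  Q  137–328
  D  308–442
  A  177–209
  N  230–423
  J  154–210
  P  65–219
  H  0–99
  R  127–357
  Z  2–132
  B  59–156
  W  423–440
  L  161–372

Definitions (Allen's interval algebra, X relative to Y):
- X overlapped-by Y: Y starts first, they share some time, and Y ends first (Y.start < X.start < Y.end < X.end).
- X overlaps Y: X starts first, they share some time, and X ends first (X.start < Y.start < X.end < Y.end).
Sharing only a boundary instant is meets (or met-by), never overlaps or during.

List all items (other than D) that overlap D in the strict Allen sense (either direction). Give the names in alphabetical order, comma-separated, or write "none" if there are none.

L, N, Q, R, U

Target D = [308, 442].
A [177, 209] → before → no.
B [59, 156] → before → no.
G [230, 257] → before → no.
H [0, 99] → before → no.
J [154, 210] → before → no.
L [161, 372] → overlaps → yes.
N [230, 423] → overlaps → yes.
P [65, 219] → before → no.
Q [137, 328] → overlaps → yes.
R [127, 357] → overlaps → yes.
U [115, 312] → overlaps → yes.
W [423, 440] → during → no.
Z [2, 132] → before → no.
Result: L, N, Q, R, U.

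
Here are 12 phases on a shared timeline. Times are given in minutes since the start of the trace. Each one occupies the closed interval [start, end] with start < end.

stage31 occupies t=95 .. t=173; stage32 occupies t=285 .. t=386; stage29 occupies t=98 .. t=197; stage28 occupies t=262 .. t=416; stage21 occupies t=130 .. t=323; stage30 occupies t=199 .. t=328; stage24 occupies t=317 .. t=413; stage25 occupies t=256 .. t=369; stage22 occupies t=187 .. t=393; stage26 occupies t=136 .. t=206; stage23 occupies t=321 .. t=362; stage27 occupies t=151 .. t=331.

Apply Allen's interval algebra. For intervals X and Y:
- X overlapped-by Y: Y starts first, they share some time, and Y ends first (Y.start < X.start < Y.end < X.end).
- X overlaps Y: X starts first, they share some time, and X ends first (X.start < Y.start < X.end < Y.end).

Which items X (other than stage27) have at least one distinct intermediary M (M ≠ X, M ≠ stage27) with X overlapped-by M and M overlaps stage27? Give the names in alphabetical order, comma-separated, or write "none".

Target stage27 = [t=151, t=331].
Intermediaries M with M overlaps stage27: stage21, stage26, stage29, stage31.
Via stage21 — items with X overlapped-by stage21: stage22, stage23, stage24, stage25, stage28, stage30, stage32.
Via stage26 — items with X overlapped-by stage26: stage22, stage30.
Via stage29 — items with X overlapped-by stage29: stage21, stage22, stage26.
Via stage31 — items with X overlapped-by stage31: stage21, stage26, stage29.
Union: stage21, stage22, stage23, stage24, stage25, stage26, stage28, stage29, stage30, stage32.

stage21, stage22, stage23, stage24, stage25, stage26, stage28, stage29, stage30, stage32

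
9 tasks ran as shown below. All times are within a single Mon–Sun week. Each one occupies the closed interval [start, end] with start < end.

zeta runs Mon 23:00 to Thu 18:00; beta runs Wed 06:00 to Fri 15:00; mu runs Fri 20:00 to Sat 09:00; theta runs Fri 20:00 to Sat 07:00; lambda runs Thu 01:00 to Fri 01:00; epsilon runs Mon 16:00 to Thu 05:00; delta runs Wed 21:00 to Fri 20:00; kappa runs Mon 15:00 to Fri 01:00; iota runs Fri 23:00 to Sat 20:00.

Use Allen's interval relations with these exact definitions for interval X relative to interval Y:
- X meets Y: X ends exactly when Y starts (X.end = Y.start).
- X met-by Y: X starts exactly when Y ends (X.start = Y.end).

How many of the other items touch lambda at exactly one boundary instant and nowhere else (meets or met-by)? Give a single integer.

Target lambda = [Thu 01:00, Fri 01:00].
beta [Wed 06:00, Fri 15:00] → contains → no.
delta [Wed 21:00, Fri 20:00] → contains → no.
epsilon [Mon 16:00, Thu 05:00] → overlaps → no.
iota [Fri 23:00, Sat 20:00] → after → no.
kappa [Mon 15:00, Fri 01:00] → finished-by → no.
mu [Fri 20:00, Sat 09:00] → after → no.
theta [Fri 20:00, Sat 07:00] → after → no.
zeta [Mon 23:00, Thu 18:00] → overlaps → no.
Total: 0.

0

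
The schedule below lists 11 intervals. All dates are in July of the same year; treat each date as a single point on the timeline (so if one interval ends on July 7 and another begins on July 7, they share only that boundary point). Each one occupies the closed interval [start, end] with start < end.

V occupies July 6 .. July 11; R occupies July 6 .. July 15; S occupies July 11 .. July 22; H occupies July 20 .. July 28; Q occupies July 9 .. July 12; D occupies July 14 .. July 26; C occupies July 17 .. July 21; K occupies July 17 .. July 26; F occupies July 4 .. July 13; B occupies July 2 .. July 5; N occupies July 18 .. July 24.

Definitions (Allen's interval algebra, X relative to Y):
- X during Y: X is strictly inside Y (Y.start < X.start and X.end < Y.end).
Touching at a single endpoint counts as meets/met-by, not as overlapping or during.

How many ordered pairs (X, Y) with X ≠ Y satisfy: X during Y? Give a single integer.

7

Checking all 110 ordered pairs for relation 'during'; matching pairs in alphabetical order:
(C, D): C during D ✓
(C, S): C during S ✓
(N, D): N during D ✓
(N, K): N during K ✓
(Q, F): Q during F ✓
(Q, R): Q during R ✓
(V, F): V during F ✓
Count: 7.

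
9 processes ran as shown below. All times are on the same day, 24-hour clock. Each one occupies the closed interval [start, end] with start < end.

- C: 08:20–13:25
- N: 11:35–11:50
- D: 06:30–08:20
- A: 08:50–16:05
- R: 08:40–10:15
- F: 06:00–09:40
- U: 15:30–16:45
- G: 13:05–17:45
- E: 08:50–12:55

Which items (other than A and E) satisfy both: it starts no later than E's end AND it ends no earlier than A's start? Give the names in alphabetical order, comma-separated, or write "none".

Conditions: its start is no later than E's end (X.start <= 12:55) AND its end is no earlier than A's start (X.end >= 08:50).
C: start 08:20 <= 12:55? ✓; end 13:25 >= 08:50? ✓ → yes.
D: start 06:30 <= 12:55? ✓; end 08:20 >= 08:50? ✗ → no.
F: start 06:00 <= 12:55? ✓; end 09:40 >= 08:50? ✓ → yes.
G: start 13:05 <= 12:55? ✗; end 17:45 >= 08:50? ✓ → no.
N: start 11:35 <= 12:55? ✓; end 11:50 >= 08:50? ✓ → yes.
R: start 08:40 <= 12:55? ✓; end 10:15 >= 08:50? ✓ → yes.
U: start 15:30 <= 12:55? ✗; end 16:45 >= 08:50? ✓ → no.
Result: C, F, N, R.

C, F, N, R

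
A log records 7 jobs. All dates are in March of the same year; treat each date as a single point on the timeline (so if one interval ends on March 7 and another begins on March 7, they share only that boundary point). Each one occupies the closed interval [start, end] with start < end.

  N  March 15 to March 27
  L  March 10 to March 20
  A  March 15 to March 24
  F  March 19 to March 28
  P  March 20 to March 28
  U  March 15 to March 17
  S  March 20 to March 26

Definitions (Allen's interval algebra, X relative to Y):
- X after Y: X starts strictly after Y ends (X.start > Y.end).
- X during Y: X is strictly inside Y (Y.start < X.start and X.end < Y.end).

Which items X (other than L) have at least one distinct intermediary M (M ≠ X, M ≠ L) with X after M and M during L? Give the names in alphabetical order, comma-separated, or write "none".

F, P, S

Target L = [March 10, March 20].
Intermediaries M with M during L: U.
Via U — items with X after U: F, P, S.
Union: F, P, S.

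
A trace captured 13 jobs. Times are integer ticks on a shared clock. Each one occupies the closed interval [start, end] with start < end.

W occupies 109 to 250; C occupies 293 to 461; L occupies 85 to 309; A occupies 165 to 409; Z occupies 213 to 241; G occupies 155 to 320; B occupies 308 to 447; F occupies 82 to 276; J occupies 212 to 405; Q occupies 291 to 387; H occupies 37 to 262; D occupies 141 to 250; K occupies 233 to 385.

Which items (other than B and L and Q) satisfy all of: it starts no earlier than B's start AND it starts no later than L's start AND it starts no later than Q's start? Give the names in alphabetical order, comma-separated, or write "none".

none

Conditions: its start is no earlier than B's start (X.start >= 308) AND its start is no later than L's start (X.start <= 85) AND its start is no later than Q's start (X.start <= 291).
A: start 165 >= 308? ✗; start 165 <= 85? ✗; start 165 <= 291? ✓ → no.
C: start 293 >= 308? ✗; start 293 <= 85? ✗; start 293 <= 291? ✗ → no.
D: start 141 >= 308? ✗; start 141 <= 85? ✗; start 141 <= 291? ✓ → no.
F: start 82 >= 308? ✗; start 82 <= 85? ✓; start 82 <= 291? ✓ → no.
G: start 155 >= 308? ✗; start 155 <= 85? ✗; start 155 <= 291? ✓ → no.
H: start 37 >= 308? ✗; start 37 <= 85? ✓; start 37 <= 291? ✓ → no.
J: start 212 >= 308? ✗; start 212 <= 85? ✗; start 212 <= 291? ✓ → no.
K: start 233 >= 308? ✗; start 233 <= 85? ✗; start 233 <= 291? ✓ → no.
W: start 109 >= 308? ✗; start 109 <= 85? ✗; start 109 <= 291? ✓ → no.
Z: start 213 >= 308? ✗; start 213 <= 85? ✗; start 213 <= 291? ✓ → no.
Result: none.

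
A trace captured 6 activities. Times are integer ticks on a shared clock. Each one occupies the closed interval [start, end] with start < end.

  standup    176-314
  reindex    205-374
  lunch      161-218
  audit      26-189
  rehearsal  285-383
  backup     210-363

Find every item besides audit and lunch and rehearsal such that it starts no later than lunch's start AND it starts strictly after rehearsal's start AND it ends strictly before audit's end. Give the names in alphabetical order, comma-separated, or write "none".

none

Conditions: its start is no later than lunch's start (X.start <= 161) AND its start is strictly after rehearsal's start (X.start > 285) AND its end is strictly before audit's end (X.end < 189).
backup: start 210 <= 161? ✗; start 210 > 285? ✗; end 363 < 189? ✗ → no.
reindex: start 205 <= 161? ✗; start 205 > 285? ✗; end 374 < 189? ✗ → no.
standup: start 176 <= 161? ✗; start 176 > 285? ✗; end 314 < 189? ✗ → no.
Result: none.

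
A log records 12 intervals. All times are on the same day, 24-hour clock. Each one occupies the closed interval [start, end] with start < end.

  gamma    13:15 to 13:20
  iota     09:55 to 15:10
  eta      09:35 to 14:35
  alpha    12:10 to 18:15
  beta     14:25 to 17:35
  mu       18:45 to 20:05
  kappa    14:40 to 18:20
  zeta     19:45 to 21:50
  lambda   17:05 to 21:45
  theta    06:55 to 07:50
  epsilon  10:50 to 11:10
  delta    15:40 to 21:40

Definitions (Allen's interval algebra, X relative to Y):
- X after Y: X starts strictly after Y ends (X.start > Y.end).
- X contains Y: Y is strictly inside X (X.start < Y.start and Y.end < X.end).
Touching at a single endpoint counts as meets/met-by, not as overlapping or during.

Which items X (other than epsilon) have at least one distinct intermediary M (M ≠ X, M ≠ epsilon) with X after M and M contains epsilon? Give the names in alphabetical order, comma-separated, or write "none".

Target epsilon = [10:50, 11:10].
Intermediaries M with M contains epsilon: eta, iota.
Via eta — items with X after eta: delta, kappa, lambda, mu, zeta.
Via iota — items with X after iota: delta, lambda, mu, zeta.
Union: delta, kappa, lambda, mu, zeta.

delta, kappa, lambda, mu, zeta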